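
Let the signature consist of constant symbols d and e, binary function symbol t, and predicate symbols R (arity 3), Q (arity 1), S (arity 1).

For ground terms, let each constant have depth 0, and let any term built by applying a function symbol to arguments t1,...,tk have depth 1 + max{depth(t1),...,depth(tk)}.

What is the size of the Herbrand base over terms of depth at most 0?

12

First count ground terms of depth ≤ 0.
If N_k denotes the number of depth-≤k ground terms, the 2 constants give N_0 = 2, and each function symbol of arity r contributes N_{k-1}^r new terms at level k: N_k = 2 + N_{k-1}^2.
N_0 = 2
So |H| = 2.
Ground atoms are formed by filling each argument slot of a predicate with a term from H, so an r-ary predicate gives |H|^r atoms:
  R: 2^3 = 8;  Q: 2;  S: 2
Total ground atoms: 8 + 2 + 2 = 12.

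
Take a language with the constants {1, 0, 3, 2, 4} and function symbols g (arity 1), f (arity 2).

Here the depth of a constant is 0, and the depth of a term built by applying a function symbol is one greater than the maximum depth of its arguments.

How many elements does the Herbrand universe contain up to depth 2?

1265

Let N_k count ground terms of depth at most k. Each non-constant term of depth ≤ k is some function symbol applied to depth-≤(k−1) arguments, giving N_k = 5 + N_{k-1} + N_{k-1}^2.
N_0 = 5
N_1 = 5 + 5 + 5^2 = 35
N_2 = 5 + 35 + 35^2 = 1265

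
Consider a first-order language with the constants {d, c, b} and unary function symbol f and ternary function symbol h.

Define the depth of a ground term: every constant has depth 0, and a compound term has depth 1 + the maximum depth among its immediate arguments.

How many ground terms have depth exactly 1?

30

Let N_k = |{terms of depth ≤ k}|. Then N_0 = 3 and N_k = 3 + N_{k-1} + N_{k-1}^3 for k ≥ 1 (one summand per function symbol, arity giving the exponent).
N_0 = 3
N_1 = 3 + 3 + 3^3 = 33
Terms of depth exactly 1: N_1 − N_0 = 33 − 3 = 30.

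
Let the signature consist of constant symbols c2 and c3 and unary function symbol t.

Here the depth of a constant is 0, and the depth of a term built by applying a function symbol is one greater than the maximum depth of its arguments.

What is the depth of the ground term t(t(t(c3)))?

depth(t(c3)) = 1 + depth(c3) = 1 + 0 = 1
depth(t(t(c3))) = 1 + depth(t(c3)) = 1 + 1 = 2
depth(t(t(t(c3)))) = 1 + depth(t(t(c3))) = 1 + 2 = 3

3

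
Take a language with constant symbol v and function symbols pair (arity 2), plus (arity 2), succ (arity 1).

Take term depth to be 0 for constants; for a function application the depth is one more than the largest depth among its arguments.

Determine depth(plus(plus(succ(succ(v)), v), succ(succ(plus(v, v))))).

4

depth(succ(v)) = 1 + depth(v) = 1 + 0 = 1
depth(succ(succ(v))) = 1 + depth(succ(v)) = 1 + 1 = 2
depth(plus(succ(succ(v)), v)) = 1 + max(2, 0) = 3
depth(plus(v, v)) = 1 + max(0, 0) = 1
depth(succ(plus(v, v))) = 1 + depth(plus(v, v)) = 1 + 1 = 2
depth(succ(succ(plus(v, v)))) = 1 + depth(succ(plus(v, v))) = 1 + 2 = 3
depth(plus(plus(succ(succ(v)), v), succ(succ(plus(v, v))))) = 1 + max(3, 3) = 4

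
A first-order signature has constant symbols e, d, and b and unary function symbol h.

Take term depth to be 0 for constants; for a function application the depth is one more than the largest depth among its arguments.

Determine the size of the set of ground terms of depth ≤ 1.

Let N_k count ground terms of depth at most k. Each non-constant term of depth ≤ k is some function symbol applied to depth-≤(k−1) arguments, giving N_k = 3 + N_{k-1}.
N_0 = 3
N_1 = 3 + 3 = 6
Explicitly: e, d, b, h(e), h(d), h(b).

6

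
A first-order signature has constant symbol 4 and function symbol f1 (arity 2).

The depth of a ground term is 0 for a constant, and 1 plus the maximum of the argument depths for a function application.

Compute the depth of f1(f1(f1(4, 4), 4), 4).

depth(f1(4, 4)) = 1 + max(0, 0) = 1
depth(f1(f1(4, 4), 4)) = 1 + max(1, 0) = 2
depth(f1(f1(f1(4, 4), 4), 4)) = 1 + max(2, 0) = 3

3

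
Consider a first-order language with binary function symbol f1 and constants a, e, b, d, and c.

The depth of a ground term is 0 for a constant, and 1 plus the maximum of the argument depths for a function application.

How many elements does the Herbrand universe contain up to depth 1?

Let N_k count ground terms of depth at most k. Each non-constant term of depth ≤ k is some function symbol applied to depth-≤(k−1) arguments, giving N_k = 5 + N_{k-1}^2.
N_0 = 5
N_1 = 5 + 5^2 = 30

30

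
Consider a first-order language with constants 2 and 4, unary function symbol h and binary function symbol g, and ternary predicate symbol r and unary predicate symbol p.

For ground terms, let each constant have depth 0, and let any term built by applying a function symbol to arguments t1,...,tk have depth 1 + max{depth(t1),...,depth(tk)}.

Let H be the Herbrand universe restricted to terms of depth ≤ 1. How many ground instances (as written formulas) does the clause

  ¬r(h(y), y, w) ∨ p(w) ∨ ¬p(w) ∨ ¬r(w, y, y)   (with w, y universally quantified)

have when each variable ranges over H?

Ground terms of depth ≤ 1:
  Count level by level. With function symbols h/1, g/2, the terms of depth ≤ k are the 2 constants together with each function applied to depth-≤(k−1) tuples, so N_k = 2 + N_{k-1} + N_{k-1}^2.
  N_0 = 2
  N_1 = 2 + 2 + 2^2 = 8
  Explicitly: 2, 4, h(2), h(4), g(2, 2), g(2, 4), g(4, 2), g(4, 4).
So there are 8 ground terms available for substitution.
The clause has 2 distinct variables (w, y), each appearing in the body. In the free term algebra distinct substitutions yield syntactically distinct ground instances.
Number of ground instances = 8^2 = 64.

64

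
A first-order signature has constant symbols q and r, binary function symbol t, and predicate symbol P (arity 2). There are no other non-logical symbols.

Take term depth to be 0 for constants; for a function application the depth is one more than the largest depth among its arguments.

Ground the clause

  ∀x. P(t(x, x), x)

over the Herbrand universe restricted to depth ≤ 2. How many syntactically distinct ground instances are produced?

38

Ground terms of depth ≤ 2:
  If N_k denotes the number of depth-≤k ground terms, the 2 constants give N_0 = 2, and each function symbol of arity r contributes N_{k-1}^r new terms at level k: N_k = 2 + N_{k-1}^2.
  N_0 = 2
  N_1 = 2 + 2^2 = 6
  N_2 = 2 + 6^2 = 38
So there are 38 ground terms available for substitution.
The variable x ranges independently over the available ground terms, and distinct assignments produce distinct instances.
Number of ground instances = 38.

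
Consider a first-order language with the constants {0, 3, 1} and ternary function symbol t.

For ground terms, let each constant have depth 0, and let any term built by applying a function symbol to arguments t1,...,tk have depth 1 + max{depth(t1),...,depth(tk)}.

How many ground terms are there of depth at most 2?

27003

Let N_k count ground terms of depth at most k. Each non-constant term of depth ≤ k is some function symbol applied to depth-≤(k−1) arguments, giving N_k = 3 + N_{k-1}^3.
N_0 = 3
N_1 = 3 + 3^3 = 30
N_2 = 3 + 30^3 = 27003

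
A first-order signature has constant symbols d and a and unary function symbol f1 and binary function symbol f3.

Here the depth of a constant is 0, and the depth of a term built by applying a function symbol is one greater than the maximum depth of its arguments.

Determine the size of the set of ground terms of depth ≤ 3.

5552

Count level by level. With function symbols f1/1, f3/2, the terms of depth ≤ k are the 2 constants together with each function applied to depth-≤(k−1) tuples, so N_k = 2 + N_{k-1} + N_{k-1}^2.
N_0 = 2
N_1 = 2 + 2 + 2^2 = 8
N_2 = 2 + 8 + 8^2 = 74
N_3 = 2 + 74 + 74^2 = 5552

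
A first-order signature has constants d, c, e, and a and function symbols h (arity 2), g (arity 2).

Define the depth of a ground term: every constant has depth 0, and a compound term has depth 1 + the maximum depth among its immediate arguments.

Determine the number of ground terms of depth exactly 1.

32

Write N_k for the number of ground terms of depth ≤ k. A term of depth ≤ k is either a constant or a function symbol applied to arguments of depth ≤ k−1, so N_k = 4 + N_{k-1}^2 + N_{k-1}^2.
N_0 = 4
N_1 = 4 + 4^2 + 4^2 = 36
Terms of depth exactly 1: N_1 − N_0 = 36 − 4 = 32.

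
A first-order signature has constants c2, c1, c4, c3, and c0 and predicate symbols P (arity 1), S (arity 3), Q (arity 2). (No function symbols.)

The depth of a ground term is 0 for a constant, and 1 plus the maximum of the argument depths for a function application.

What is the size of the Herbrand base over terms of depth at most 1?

155

First count ground terms of depth ≤ 1.
With no function symbols every ground term is a constant, so there are exactly 5 ground terms at every depth bound.
N_0 = 5
N_1 = 5
Explicitly: c2, c1, c4, c3, c0.
So |H| = 5.
For each predicate symbol, the number of ground atoms is |H| raised to its arity; summing:
  P: 5;  S: 5^3 = 125;  Q: 5^2 = 25
Total ground atoms: 5 + 125 + 25 = 155.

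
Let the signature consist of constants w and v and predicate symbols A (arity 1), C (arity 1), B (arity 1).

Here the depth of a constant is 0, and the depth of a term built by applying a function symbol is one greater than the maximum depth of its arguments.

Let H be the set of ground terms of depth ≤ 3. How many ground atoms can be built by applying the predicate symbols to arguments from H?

6

First count ground terms of depth ≤ 3.
With no function symbols every ground term is a constant, so there are exactly 2 ground terms at every depth bound.
N_0 = 2
N_1 = 2
N_2 = 2
N_3 = 2
Explicitly: w, v.
So |H| = 2.
For each predicate symbol, the number of ground atoms is |H| raised to its arity; summing:
  A: 2;  C: 2;  B: 2
Total ground atoms: 2 + 2 + 2 = 6.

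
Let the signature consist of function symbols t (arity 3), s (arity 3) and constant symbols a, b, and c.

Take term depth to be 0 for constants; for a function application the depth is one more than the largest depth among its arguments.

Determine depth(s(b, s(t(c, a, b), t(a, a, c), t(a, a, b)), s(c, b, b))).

3

depth(t(c, a, b)) = 1 + max(0, 0, 0) = 1
depth(t(a, a, c)) = 1 + max(0, 0, 0) = 1
depth(t(a, a, b)) = 1 + max(0, 0, 0) = 1
depth(s(t(c, a, b), t(a, a, c), t(a, a, b))) = 1 + max(1, 1, 1) = 2
depth(s(c, b, b)) = 1 + max(0, 0, 0) = 1
depth(s(b, s(t(c, a, b), t(a, a, c), t(a, a, b)), s(c, b, b))) = 1 + max(0, 2, 1) = 3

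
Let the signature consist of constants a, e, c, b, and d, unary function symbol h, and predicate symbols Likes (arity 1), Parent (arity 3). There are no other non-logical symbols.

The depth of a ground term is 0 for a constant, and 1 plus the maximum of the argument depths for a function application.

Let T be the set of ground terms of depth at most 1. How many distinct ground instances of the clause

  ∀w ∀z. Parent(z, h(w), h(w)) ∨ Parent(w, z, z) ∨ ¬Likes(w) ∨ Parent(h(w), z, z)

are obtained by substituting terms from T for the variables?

Ground terms of depth ≤ 1:
  Count level by level. With function symbols h/1, the terms of depth ≤ k are the 5 constants together with each function applied to depth-≤(k−1) tuples, so N_k = 5 + N_{k-1}.
  N_0 = 5
  N_1 = 5 + 5 = 10
  Explicitly: a, e, c, b, d, h(a), h(e), h(c), h(b), h(d).
So there are 10 ground terms available for substitution.
The body mentions every one of the 2 quantified variables; since ground terms form a free algebra, no two substitutions collapse to the same formula.
Number of ground instances = 10^2 = 100.

100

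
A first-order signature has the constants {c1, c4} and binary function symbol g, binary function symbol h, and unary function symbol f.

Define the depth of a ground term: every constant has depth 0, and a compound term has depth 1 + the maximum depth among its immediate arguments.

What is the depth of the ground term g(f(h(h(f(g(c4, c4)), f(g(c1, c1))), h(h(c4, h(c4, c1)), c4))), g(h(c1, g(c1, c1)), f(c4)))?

6

depth(g(c4, c4)) = 1 + max(0, 0) = 1
depth(f(g(c4, c4))) = 1 + depth(g(c4, c4)) = 1 + 1 = 2
depth(g(c1, c1)) = 1 + max(0, 0) = 1
depth(f(g(c1, c1))) = 1 + depth(g(c1, c1)) = 1 + 1 = 2
depth(h(f(g(c4, c4)), f(g(c1, c1)))) = 1 + max(2, 2) = 3
depth(h(c4, c1)) = 1 + max(0, 0) = 1
depth(h(c4, h(c4, c1))) = 1 + max(0, 1) = 2
depth(h(h(c4, h(c4, c1)), c4)) = 1 + max(2, 0) = 3
depth(h(h(f(g(c4, c4)), f(g(c1, c1))), h(h(c4, h(c4, c1)), c4))) = 1 + max(3, 3) = 4
depth(f(h(h(f(g(c4, c4)), f(g(c1, c1))), h(h(c4, h(c4, c1)), c4)))) = 1 + depth(h(h(f(g(c4, c4)), f(g(c1, c1))), h(h(c4, h(c4, c1)), c4))) = 1 + 4 = 5
depth(h(c1, g(c1, c1))) = 1 + max(0, 1) = 2
depth(f(c4)) = 1 + depth(c4) = 1 + 0 = 1
depth(g(h(c1, g(c1, c1)), f(c4))) = 1 + max(2, 1) = 3
depth(g(f(h(h(f(g(c4, c4)), f(g(c1, c1))), h(h(c4, h(c4, c1)), c4))), g(h(c1, g(c1, c1)), f(c4)))) = 1 + max(5, 3) = 6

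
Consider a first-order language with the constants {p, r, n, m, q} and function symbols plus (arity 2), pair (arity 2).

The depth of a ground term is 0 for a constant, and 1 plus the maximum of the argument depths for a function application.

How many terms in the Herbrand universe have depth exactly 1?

If N_k denotes the number of depth-≤k ground terms, the 5 constants give N_0 = 5, and each function symbol of arity r contributes N_{k-1}^r new terms at level k: N_k = 5 + N_{k-1}^2 + N_{k-1}^2.
N_0 = 5
N_1 = 5 + 5^2 + 5^2 = 55
Terms of depth exactly 1: N_1 − N_0 = 55 − 5 = 50.

50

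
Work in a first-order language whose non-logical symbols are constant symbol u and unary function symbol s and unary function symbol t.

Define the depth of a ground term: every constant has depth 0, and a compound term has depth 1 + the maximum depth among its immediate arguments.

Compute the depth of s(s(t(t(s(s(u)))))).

depth(s(u)) = 1 + depth(u) = 1 + 0 = 1
depth(s(s(u))) = 1 + depth(s(u)) = 1 + 1 = 2
depth(t(s(s(u)))) = 1 + depth(s(s(u))) = 1 + 2 = 3
depth(t(t(s(s(u))))) = 1 + depth(t(s(s(u)))) = 1 + 3 = 4
depth(s(t(t(s(s(u)))))) = 1 + depth(t(t(s(s(u))))) = 1 + 4 = 5
depth(s(s(t(t(s(s(u))))))) = 1 + depth(s(t(t(s(s(u)))))) = 1 + 5 = 6

6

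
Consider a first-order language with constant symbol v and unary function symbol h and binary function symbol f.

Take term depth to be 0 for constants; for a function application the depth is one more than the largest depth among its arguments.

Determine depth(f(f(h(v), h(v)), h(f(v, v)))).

depth(h(v)) = 1 + depth(v) = 1 + 0 = 1
depth(f(h(v), h(v))) = 1 + max(1, 1) = 2
depth(f(v, v)) = 1 + max(0, 0) = 1
depth(h(f(v, v))) = 1 + depth(f(v, v)) = 1 + 1 = 2
depth(f(f(h(v), h(v)), h(f(v, v)))) = 1 + max(2, 2) = 3

3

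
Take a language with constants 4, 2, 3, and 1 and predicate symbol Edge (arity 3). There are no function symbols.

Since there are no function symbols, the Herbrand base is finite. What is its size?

With no function symbols, the Herbrand universe is just the 4 constants.
Ground atoms per predicate: Edge: 4^3 = 64.
Herbrand base size = 64 = 64.

64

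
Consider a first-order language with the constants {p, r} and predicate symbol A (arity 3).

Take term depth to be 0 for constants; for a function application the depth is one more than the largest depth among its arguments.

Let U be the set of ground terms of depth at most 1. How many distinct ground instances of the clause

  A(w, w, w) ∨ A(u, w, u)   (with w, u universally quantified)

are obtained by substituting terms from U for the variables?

4

Ground terms of depth ≤ 1:
  With no function symbols every ground term is a constant, so there are exactly 2 ground terms at every depth bound.
  N_0 = 2
  N_1 = 2
  Explicitly: p, r.
So there are 2 ground terms available for substitution.
Each of w, u ranges independently over the available ground terms, and distinct assignments produce distinct instances.
Number of ground instances = 2^2 = 4.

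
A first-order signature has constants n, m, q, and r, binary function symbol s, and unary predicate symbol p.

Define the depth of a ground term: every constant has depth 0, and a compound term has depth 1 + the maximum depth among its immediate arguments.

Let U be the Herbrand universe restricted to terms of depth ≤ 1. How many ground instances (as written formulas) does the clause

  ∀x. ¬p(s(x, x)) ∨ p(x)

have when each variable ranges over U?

20

Ground terms of depth ≤ 1:
  Write N_k for the number of ground terms of depth ≤ k. A term of depth ≤ k is either a constant or a function symbol applied to arguments of depth ≤ k−1, so N_k = 4 + N_{k-1}^2.
  N_0 = 4
  N_1 = 4 + 4^2 = 20
So there are 20 ground terms available for substitution.
The clause has 1 distinct variable (x), which appears in the body. In the free term algebra distinct substitutions yield syntactically distinct ground instances.
Number of ground instances = 20.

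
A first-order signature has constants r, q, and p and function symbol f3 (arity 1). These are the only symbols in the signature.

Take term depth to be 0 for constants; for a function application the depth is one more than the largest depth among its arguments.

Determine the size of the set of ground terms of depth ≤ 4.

15

Count level by level. With function symbols f3/1, the terms of depth ≤ k are the 3 constants together with each function applied to depth-≤(k−1) tuples, so N_k = 3 + N_{k-1}.
N_0 = 3
N_1 = 3 + 3 = 6
N_2 = 3 + 6 = 9
N_3 = 3 + 9 = 12
N_4 = 3 + 12 = 15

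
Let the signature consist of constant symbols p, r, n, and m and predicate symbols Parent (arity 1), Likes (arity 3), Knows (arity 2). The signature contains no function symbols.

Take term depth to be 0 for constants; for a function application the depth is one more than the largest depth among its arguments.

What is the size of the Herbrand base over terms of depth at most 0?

First count ground terms of depth ≤ 0.
With no function symbols every ground term is a constant, so there are exactly 4 ground terms at every depth bound.
N_0 = 4
So |H| = 4.
A ground atom is a predicate applied to a tuple of terms from H, so the count is the sum over predicates of |H|^arity:
  Parent: 4;  Likes: 4^3 = 64;  Knows: 4^2 = 16
Total ground atoms: 4 + 64 + 16 = 84.

84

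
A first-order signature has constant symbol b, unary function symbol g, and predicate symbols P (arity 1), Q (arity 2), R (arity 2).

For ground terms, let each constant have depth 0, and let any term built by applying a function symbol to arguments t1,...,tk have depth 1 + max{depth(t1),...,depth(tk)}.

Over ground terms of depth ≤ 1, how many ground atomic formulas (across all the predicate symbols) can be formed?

First count ground terms of depth ≤ 1.
Count level by level. With function symbols g/1, the terms of depth ≤ k are the 1 constant together with each function applied to depth-≤(k−1) tuples, so N_k = 1 + N_{k-1}.
N_0 = 1
N_1 = 1 + 1 = 2
So |H| = 2.
Ground atoms are formed by filling each argument slot of a predicate with a term from H, so an r-ary predicate gives |H|^r atoms:
  P: 2;  Q: 2^2 = 4;  R: 2^2 = 4
Total ground atoms: 2 + 4 + 4 = 10.

10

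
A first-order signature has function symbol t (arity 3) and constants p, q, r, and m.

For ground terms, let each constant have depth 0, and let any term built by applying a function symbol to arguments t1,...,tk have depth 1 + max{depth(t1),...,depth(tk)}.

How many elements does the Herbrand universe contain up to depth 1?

68

Let N_k count ground terms of depth at most k. Each non-constant term of depth ≤ k is some function symbol applied to depth-≤(k−1) arguments, giving N_k = 4 + N_{k-1}^3.
N_0 = 4
N_1 = 4 + 4^3 = 68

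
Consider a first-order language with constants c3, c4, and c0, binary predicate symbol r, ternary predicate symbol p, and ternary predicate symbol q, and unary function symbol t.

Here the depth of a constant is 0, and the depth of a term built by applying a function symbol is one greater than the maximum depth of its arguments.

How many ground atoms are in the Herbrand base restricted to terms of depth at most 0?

63

First count ground terms of depth ≤ 0.
Let N_k count ground terms of depth at most k. Each non-constant term of depth ≤ k is some function symbol applied to depth-≤(k−1) arguments, giving N_k = 3 + N_{k-1}.
N_0 = 3
Explicitly: c3, c4, c0.
So |H| = 3.
Each predicate of arity r yields |H|^r ground atoms (one per choice of an r-tuple from H):
  r: 3^2 = 9;  p: 3^3 = 27;  q: 3^3 = 27
Total ground atoms: 9 + 27 + 27 = 63.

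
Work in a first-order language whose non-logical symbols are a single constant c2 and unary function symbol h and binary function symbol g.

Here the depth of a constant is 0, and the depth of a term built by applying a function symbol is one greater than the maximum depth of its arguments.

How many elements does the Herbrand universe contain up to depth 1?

3

Count level by level. With function symbols h/1, g/2, the terms of depth ≤ k are the 1 constant together with each function applied to depth-≤(k−1) tuples, so N_k = 1 + N_{k-1} + N_{k-1}^2.
N_0 = 1
N_1 = 1 + 1 + 1^2 = 3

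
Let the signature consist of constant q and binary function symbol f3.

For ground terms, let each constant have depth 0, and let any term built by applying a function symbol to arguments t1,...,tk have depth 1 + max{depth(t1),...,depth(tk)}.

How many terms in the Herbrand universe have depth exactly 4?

Let N_k count ground terms of depth at most k. Each non-constant term of depth ≤ k is some function symbol applied to depth-≤(k−1) arguments, giving N_k = 1 + N_{k-1}^2.
N_0 = 1
N_1 = 1 + 1^2 = 2
N_2 = 1 + 2^2 = 5
N_3 = 1 + 5^2 = 26
N_4 = 1 + 26^2 = 677
Terms of depth exactly 4: N_4 − N_3 = 677 − 26 = 651.

651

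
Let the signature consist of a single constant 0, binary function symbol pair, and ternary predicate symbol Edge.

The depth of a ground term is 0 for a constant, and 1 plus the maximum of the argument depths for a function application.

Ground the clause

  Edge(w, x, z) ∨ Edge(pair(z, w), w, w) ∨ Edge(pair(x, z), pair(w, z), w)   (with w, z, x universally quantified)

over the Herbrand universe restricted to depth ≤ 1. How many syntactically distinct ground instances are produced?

Ground terms of depth ≤ 1:
  Let N_k count ground terms of depth at most k. Each non-constant term of depth ≤ k is some function symbol applied to depth-≤(k−1) arguments, giving N_k = 1 + N_{k-1}^2.
  N_0 = 1
  N_1 = 1 + 1^2 = 2
  Explicitly: 0, pair(0, 0).
So there are 2 ground terms available for substitution.
The body mentions every one of the 3 quantified variables; since ground terms form a free algebra, no two substitutions collapse to the same formula.
Number of ground instances = 2^3 = 8.

8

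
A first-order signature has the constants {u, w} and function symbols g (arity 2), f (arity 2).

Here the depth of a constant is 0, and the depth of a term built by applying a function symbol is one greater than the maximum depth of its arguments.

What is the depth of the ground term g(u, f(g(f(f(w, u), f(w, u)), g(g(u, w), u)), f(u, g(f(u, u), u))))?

depth(f(w, u)) = 1 + max(0, 0) = 1
depth(f(f(w, u), f(w, u))) = 1 + max(1, 1) = 2
depth(g(u, w)) = 1 + max(0, 0) = 1
depth(g(g(u, w), u)) = 1 + max(1, 0) = 2
depth(g(f(f(w, u), f(w, u)), g(g(u, w), u))) = 1 + max(2, 2) = 3
depth(f(u, u)) = 1 + max(0, 0) = 1
depth(g(f(u, u), u)) = 1 + max(1, 0) = 2
depth(f(u, g(f(u, u), u))) = 1 + max(0, 2) = 3
depth(f(g(f(f(w, u), f(w, u)), g(g(u, w), u)), f(u, g(f(u, u), u)))) = 1 + max(3, 3) = 4
depth(g(u, f(g(f(f(w, u), f(w, u)), g(g(u, w), u)), f(u, g(f(u, u), u))))) = 1 + max(0, 4) = 5

5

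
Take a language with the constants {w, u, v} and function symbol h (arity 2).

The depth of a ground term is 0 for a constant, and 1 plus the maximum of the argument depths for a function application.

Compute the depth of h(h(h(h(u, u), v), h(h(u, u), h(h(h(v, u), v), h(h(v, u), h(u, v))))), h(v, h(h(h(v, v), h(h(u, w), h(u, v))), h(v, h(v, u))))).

depth(h(u, u)) = 1 + max(0, 0) = 1
depth(h(h(u, u), v)) = 1 + max(1, 0) = 2
depth(h(v, u)) = 1 + max(0, 0) = 1
depth(h(h(v, u), v)) = 1 + max(1, 0) = 2
depth(h(u, v)) = 1 + max(0, 0) = 1
depth(h(h(v, u), h(u, v))) = 1 + max(1, 1) = 2
depth(h(h(h(v, u), v), h(h(v, u), h(u, v)))) = 1 + max(2, 2) = 3
depth(h(h(u, u), h(h(h(v, u), v), h(h(v, u), h(u, v))))) = 1 + max(1, 3) = 4
depth(h(h(h(u, u), v), h(h(u, u), h(h(h(v, u), v), h(h(v, u), h(u, v)))))) = 1 + max(2, 4) = 5
depth(h(v, v)) = 1 + max(0, 0) = 1
depth(h(u, w)) = 1 + max(0, 0) = 1
depth(h(h(u, w), h(u, v))) = 1 + max(1, 1) = 2
depth(h(h(v, v), h(h(u, w), h(u, v)))) = 1 + max(1, 2) = 3
depth(h(v, h(v, u))) = 1 + max(0, 1) = 2
depth(h(h(h(v, v), h(h(u, w), h(u, v))), h(v, h(v, u)))) = 1 + max(3, 2) = 4
depth(h(v, h(h(h(v, v), h(h(u, w), h(u, v))), h(v, h(v, u))))) = 1 + max(0, 4) = 5
depth(h(h(h(h(u, u), v), h(h(u, u), h(h(h(v, u), v), h(h(v, u), h(u, v))))), h(v, h(h(h(v, v), h(h(u, w), h(u, v))), h(v, h(v, u)))))) = 1 + max(5, 5) = 6

6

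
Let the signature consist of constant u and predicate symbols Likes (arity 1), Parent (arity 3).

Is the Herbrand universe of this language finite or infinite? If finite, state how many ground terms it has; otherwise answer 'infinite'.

1

There are no function symbols, so the only ground term is the single constant.
The Herbrand universe is {u}, finite with 1 element.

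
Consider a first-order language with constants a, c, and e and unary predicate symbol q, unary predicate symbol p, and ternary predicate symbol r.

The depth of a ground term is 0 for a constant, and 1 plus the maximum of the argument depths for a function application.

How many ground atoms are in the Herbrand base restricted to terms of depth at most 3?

First count ground terms of depth ≤ 3.
With no function symbols every ground term is a constant, so there are exactly 3 ground terms at every depth bound.
N_0 = 3
N_1 = 3
N_2 = 3
N_3 = 3
So |H| = 3.
Each predicate of arity r yields |H|^r ground atoms (one per choice of an r-tuple from H):
  q: 3;  p: 3;  r: 3^3 = 27
Total ground atoms: 3 + 3 + 27 = 33.

33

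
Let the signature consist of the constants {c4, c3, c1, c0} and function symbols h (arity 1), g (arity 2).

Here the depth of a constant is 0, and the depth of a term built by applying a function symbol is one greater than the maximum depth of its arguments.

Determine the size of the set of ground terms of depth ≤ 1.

Let N_k = |{terms of depth ≤ k}|. Then N_0 = 4 and N_k = 4 + N_{k-1} + N_{k-1}^2 for k ≥ 1 (one summand per function symbol, arity giving the exponent).
N_0 = 4
N_1 = 4 + 4 + 4^2 = 24

24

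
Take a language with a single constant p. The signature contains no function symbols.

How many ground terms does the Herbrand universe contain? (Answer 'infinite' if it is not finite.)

There are no function symbols, so the only ground term is the single constant.
The Herbrand universe is {p}, finite with 1 element.

1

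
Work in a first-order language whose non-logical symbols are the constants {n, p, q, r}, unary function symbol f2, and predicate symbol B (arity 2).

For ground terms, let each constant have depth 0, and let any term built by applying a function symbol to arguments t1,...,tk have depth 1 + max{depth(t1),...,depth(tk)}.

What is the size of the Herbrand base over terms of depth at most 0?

16

First count ground terms of depth ≤ 0.
Let N_k = |{terms of depth ≤ k}|. Then N_0 = 4 and N_k = 4 + N_{k-1} for k ≥ 1 (one summand per function symbol, arity giving the exponent).
N_0 = 4
So |H| = 4.
A ground atom is a predicate applied to a tuple of terms from H, so the count is the sum over predicates of |H|^arity:
  B: 4^2 = 16
Total ground atoms: 16.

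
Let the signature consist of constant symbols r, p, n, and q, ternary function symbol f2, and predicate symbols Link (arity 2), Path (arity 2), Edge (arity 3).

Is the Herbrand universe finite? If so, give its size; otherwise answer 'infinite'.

infinite

The signature has at least one function symbol (f2, arity 3) and at least one constant (r).
Iterating f2 gives infinitely many distinct ground terms: r, f2(r, r, r), f2(f2(r, r, r), f2(r, r, r), f2(r, r, r)), ...
So the Herbrand universe is infinite.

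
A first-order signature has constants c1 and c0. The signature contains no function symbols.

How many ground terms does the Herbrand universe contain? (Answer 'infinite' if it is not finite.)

There are no function symbols, so every ground term is one of the 2 constants.
The Herbrand universe is {c1, c0}, which is finite with 2 elements.

2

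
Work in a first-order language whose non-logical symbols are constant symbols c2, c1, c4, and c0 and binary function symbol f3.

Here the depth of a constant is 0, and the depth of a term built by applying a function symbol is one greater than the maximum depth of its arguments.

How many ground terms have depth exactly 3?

162816

If N_k denotes the number of depth-≤k ground terms, the 4 constants give N_0 = 4, and each function symbol of arity r contributes N_{k-1}^r new terms at level k: N_k = 4 + N_{k-1}^2.
N_0 = 4
N_1 = 4 + 4^2 = 20
N_2 = 4 + 20^2 = 404
N_3 = 4 + 404^2 = 163220
Terms of depth exactly 3: N_3 − N_2 = 163220 − 404 = 162816.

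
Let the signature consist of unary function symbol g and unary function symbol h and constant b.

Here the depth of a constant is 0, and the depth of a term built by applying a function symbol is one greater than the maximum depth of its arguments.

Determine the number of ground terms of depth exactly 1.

If N_k denotes the number of depth-≤k ground terms, the 1 constant gives N_0 = 1, and each function symbol of arity r contributes N_{k-1}^r new terms at level k: N_k = 1 + N_{k-1} + N_{k-1}.
N_0 = 1
N_1 = 1 + 1 + 1 = 3
Terms of depth exactly 1: N_1 − N_0 = 3 − 1 = 2.

2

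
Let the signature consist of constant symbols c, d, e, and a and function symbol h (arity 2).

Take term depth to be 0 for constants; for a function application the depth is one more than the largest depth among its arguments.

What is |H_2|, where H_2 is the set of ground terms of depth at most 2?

404

Write N_k for the number of ground terms of depth ≤ k. A term of depth ≤ k is either a constant or a function symbol applied to arguments of depth ≤ k−1, so N_k = 4 + N_{k-1}^2.
N_0 = 4
N_1 = 4 + 4^2 = 20
N_2 = 4 + 20^2 = 404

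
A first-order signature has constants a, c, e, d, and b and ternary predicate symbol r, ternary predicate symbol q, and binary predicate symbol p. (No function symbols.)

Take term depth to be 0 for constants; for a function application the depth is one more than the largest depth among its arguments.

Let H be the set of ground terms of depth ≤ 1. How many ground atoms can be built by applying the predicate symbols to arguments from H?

275

First count ground terms of depth ≤ 1.
With no function symbols every ground term is a constant, so there are exactly 5 ground terms at every depth bound.
N_0 = 5
N_1 = 5
So |H| = 5.
Each predicate of arity r yields |H|^r ground atoms (one per choice of an r-tuple from H):
  r: 5^3 = 125;  q: 5^3 = 125;  p: 5^2 = 25
Total ground atoms: 125 + 125 + 25 = 275.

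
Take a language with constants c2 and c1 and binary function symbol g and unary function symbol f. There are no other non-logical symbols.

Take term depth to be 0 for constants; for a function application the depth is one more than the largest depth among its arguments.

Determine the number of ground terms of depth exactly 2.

Let N_k count ground terms of depth at most k. Each non-constant term of depth ≤ k is some function symbol applied to depth-≤(k−1) arguments, giving N_k = 2 + N_{k-1}^2 + N_{k-1}.
N_0 = 2
N_1 = 2 + 2^2 + 2 = 8
N_2 = 2 + 8^2 + 8 = 74
Terms of depth exactly 2: N_2 − N_1 = 74 − 8 = 66.

66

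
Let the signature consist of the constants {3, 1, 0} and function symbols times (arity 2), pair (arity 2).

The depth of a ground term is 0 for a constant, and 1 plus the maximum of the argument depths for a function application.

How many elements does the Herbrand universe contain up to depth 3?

1566453

If N_k denotes the number of depth-≤k ground terms, the 3 constants give N_0 = 3, and each function symbol of arity r contributes N_{k-1}^r new terms at level k: N_k = 3 + N_{k-1}^2 + N_{k-1}^2.
N_0 = 3
N_1 = 3 + 3^2 + 3^2 = 21
N_2 = 3 + 21^2 + 21^2 = 885
N_3 = 3 + 885^2 + 885^2 = 1566453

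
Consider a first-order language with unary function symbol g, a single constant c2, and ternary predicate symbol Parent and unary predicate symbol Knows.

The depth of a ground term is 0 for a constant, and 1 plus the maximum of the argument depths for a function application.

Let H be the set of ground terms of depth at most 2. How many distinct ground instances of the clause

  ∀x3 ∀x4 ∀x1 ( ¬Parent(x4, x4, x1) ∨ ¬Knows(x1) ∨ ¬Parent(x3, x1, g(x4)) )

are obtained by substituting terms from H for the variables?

Ground terms of depth ≤ 2:
  If N_k denotes the number of depth-≤k ground terms, the 1 constant gives N_0 = 1, and each function symbol of arity r contributes N_{k-1}^r new terms at level k: N_k = 1 + N_{k-1}.
  N_0 = 1
  N_1 = 1 + 1 = 2
  N_2 = 1 + 2 = 3
  Explicitly: c2, g(c2), g(g(c2)).
So there are 3 ground terms available for substitution.
Each of x3, x4, x1 ranges independently over the available ground terms, and distinct assignments produce distinct instances.
Number of ground instances = 3^3 = 27.

27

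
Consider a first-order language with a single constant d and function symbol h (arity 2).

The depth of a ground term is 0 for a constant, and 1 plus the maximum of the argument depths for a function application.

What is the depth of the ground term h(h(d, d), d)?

depth(h(d, d)) = 1 + max(0, 0) = 1
depth(h(h(d, d), d)) = 1 + max(1, 0) = 2

2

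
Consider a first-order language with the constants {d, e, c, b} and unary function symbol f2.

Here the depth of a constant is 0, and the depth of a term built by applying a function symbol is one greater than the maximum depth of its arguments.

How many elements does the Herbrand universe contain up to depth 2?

Let N_k count ground terms of depth at most k. Each non-constant term of depth ≤ k is some function symbol applied to depth-≤(k−1) arguments, giving N_k = 4 + N_{k-1}.
N_0 = 4
N_1 = 4 + 4 = 8
N_2 = 4 + 8 = 12
Explicitly: d, e, c, b, f2(d), f2(e), f2(c), f2(b), f2(f2(d)), f2(f2(e)), f2(f2(c)), f2(f2(b)).

12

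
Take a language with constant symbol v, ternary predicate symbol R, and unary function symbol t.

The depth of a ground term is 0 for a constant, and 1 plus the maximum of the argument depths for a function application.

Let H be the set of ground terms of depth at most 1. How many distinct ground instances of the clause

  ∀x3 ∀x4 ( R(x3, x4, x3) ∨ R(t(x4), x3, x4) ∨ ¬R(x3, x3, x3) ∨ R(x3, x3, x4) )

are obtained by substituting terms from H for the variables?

Ground terms of depth ≤ 1:
  Let N_k count ground terms of depth at most k. Each non-constant term of depth ≤ k is some function symbol applied to depth-≤(k−1) arguments, giving N_k = 1 + N_{k-1}.
  N_0 = 1
  N_1 = 1 + 1 = 2
  Explicitly: v, t(v).
So there are 2 ground terms available for substitution.
The clause has 2 distinct variables (x3, x4), each appearing in the body. In the free term algebra distinct substitutions yield syntactically distinct ground instances.
Number of ground instances = 2^2 = 4.

4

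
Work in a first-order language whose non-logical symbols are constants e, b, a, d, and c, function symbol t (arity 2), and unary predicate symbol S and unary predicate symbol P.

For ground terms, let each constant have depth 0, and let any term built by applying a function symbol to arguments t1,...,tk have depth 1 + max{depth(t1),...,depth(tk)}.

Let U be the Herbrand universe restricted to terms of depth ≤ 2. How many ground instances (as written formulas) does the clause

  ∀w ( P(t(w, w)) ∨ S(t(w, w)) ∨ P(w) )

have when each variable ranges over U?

905

Ground terms of depth ≤ 2:
  Let N_k = |{terms of depth ≤ k}|. Then N_0 = 5 and N_k = 5 + N_{k-1}^2 for k ≥ 1 (one summand per function symbol, arity giving the exponent).
  N_0 = 5
  N_1 = 5 + 5^2 = 30
  N_2 = 5 + 30^2 = 905
So there are 905 ground terms available for substitution.
The clause has 1 distinct variable (w), which appears in the body. In the free term algebra distinct substitutions yield syntactically distinct ground instances.
Number of ground instances = 905.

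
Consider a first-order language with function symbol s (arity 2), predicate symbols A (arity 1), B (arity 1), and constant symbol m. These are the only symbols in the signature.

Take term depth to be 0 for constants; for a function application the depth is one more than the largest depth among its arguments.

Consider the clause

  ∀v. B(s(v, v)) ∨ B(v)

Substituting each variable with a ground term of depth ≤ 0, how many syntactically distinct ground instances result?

1

Ground terms of depth ≤ 0:
  If N_k denotes the number of depth-≤k ground terms, the 1 constant gives N_0 = 1, and each function symbol of arity r contributes N_{k-1}^r new terms at level k: N_k = 1 + N_{k-1}^2.
  N_0 = 1
So there is exactly 1 ground term available for substitution.
The variable v ranges independently over the available ground terms, and distinct assignments produce distinct instances.
Number of ground instances = 1.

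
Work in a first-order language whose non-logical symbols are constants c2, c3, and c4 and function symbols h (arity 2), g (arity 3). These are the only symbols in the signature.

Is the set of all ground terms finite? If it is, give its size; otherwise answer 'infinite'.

infinite

The signature has at least one function symbol (h, arity 2) and at least one constant (c2).
Iterating h gives infinitely many distinct ground terms: c2, h(c2, c2), h(h(c2, c2), h(c2, c2)), ...
So the Herbrand universe is infinite.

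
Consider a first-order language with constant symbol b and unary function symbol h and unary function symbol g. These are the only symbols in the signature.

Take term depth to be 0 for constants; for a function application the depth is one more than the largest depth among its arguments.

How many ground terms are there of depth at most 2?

7

If N_k denotes the number of depth-≤k ground terms, the 1 constant gives N_0 = 1, and each function symbol of arity r contributes N_{k-1}^r new terms at level k: N_k = 1 + N_{k-1} + N_{k-1}.
N_0 = 1
N_1 = 1 + 1 + 1 = 3
N_2 = 1 + 3 + 3 = 7
Explicitly: b, h(b), h(h(b)), h(g(b)), g(b), g(h(b)), g(g(b)).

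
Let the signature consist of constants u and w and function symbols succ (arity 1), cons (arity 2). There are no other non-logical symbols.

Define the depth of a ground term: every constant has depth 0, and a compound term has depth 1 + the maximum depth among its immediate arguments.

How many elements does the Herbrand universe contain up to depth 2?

Write N_k for the number of ground terms of depth ≤ k. A term of depth ≤ k is either a constant or a function symbol applied to arguments of depth ≤ k−1, so N_k = 2 + N_{k-1} + N_{k-1}^2.
N_0 = 2
N_1 = 2 + 2 + 2^2 = 8
N_2 = 2 + 8 + 8^2 = 74

74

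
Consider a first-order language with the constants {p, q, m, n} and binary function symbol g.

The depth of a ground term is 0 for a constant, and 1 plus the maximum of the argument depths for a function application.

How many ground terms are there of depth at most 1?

20

If N_k denotes the number of depth-≤k ground terms, the 4 constants give N_0 = 4, and each function symbol of arity r contributes N_{k-1}^r new terms at level k: N_k = 4 + N_{k-1}^2.
N_0 = 4
N_1 = 4 + 4^2 = 20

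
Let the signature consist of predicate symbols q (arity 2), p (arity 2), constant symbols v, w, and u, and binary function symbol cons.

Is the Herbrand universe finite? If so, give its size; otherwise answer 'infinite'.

The signature has at least one function symbol (cons, arity 2) and at least one constant (v).
Iterating cons gives infinitely many distinct ground terms: v, cons(v, v), cons(cons(v, v), cons(v, v)), ...
So the Herbrand universe is infinite.

infinite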